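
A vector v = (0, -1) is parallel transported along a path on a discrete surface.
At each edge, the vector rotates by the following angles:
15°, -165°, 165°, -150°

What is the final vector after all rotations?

Total rotation: 15° + (-165°) + 165° + (-150°) = -135°. Final vector: (-0.7071, 0.7071)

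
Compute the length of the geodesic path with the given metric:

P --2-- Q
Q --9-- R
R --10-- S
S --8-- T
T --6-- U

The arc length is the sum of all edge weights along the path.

Arc length = 2 + 9 + 10 + 8 + 6 = 35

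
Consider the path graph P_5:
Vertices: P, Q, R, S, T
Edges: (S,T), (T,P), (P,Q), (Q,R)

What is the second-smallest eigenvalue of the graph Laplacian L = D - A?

The path graph P_n has Laplacian eigenvalues λ_k = 2 − 2cos(kπ/n), k = 0, 1, …, n−1. Here n = 5:
k=0: 2 − 2cos(0) = 0.0; k=1: 2 − 2cos(π/5) = 0.382; k=2: 2 − 2cos(2π/5) = 1.382; k=3: 2 − 2cos(3π/5) = 2.618; k=4: 2 − 2cos(4π/5) = 3.618.
Laplacian eigenvalues: [0.0, 0.382, 1.382, 2.618, 3.618]. Algebraic connectivity (smallest non-zero eigenvalue) = 0.382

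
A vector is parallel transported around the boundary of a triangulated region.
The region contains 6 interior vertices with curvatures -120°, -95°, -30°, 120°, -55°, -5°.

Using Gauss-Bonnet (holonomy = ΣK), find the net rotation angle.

Holonomy = total enclosed curvature = (-120°) + (-95°) + (-30°) + 120° + (-55°) + (-5°) = -185°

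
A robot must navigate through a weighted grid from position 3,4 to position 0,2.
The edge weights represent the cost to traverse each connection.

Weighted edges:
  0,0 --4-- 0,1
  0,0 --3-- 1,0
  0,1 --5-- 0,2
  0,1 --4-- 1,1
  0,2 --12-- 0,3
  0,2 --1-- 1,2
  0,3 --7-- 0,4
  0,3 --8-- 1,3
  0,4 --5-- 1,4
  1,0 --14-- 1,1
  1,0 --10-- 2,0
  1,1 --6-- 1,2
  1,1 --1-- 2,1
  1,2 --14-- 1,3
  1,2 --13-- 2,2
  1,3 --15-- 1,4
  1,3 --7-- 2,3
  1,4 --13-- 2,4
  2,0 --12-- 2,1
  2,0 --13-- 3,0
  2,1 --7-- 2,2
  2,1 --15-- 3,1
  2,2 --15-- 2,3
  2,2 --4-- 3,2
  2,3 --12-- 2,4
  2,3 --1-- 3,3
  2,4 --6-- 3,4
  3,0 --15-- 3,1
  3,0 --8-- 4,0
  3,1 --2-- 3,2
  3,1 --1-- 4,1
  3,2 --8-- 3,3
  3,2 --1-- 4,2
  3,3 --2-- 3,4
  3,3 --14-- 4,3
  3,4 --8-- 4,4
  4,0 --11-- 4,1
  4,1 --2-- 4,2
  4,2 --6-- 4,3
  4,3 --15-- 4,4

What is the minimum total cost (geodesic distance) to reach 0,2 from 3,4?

Shortest path: 3,4 → 3,3 → 2,3 → 1,3 → 1,2 → 0,2, total weight = 25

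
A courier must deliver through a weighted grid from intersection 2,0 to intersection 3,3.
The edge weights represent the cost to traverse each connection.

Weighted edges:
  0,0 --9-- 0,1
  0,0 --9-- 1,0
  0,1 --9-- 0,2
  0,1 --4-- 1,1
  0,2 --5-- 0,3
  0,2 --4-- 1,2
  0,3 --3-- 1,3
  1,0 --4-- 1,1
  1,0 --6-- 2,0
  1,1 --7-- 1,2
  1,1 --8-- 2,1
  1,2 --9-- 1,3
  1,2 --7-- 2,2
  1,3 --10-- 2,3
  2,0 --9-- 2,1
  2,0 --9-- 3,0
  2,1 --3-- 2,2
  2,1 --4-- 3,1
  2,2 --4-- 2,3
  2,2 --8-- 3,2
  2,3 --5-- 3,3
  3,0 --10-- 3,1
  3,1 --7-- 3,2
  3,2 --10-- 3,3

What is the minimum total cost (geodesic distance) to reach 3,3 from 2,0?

Shortest path: 2,0 → 2,1 → 2,2 → 2,3 → 3,3, total weight = 21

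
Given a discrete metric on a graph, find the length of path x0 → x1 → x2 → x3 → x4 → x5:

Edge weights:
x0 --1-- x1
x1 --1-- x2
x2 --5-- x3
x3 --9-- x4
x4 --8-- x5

Arc length = 1 + 1 + 5 + 9 + 8 = 24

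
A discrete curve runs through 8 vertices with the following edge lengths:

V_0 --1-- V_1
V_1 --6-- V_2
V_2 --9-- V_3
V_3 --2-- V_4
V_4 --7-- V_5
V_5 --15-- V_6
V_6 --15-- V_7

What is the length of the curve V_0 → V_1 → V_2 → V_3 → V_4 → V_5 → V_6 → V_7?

Arc length = 1 + 6 + 9 + 2 + 7 + 15 + 15 = 55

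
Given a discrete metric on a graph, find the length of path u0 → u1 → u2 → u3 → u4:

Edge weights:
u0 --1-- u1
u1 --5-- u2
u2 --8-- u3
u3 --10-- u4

Arc length = 1 + 5 + 8 + 10 = 24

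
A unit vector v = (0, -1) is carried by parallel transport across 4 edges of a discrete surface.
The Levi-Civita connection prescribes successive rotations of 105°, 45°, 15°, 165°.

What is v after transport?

Total rotation: 105° + 45° + 15° + 165° = 330° ≡ -30° (mod 360°). Final vector: (-0.5000, -0.8660)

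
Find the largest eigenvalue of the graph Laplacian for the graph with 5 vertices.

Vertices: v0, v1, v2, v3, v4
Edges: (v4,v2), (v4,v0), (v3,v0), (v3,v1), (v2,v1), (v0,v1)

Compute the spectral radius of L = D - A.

Degrees: deg(v0) = 3, deg(v1) = 3, deg(v2) = 2, deg(v3) = 2, deg(v4) = 2.
L = D − A with rows/columns ordered (v0, v1, v2, v3, v4):
  [ 3, -1,  0, -1, -1]
  [-1,  3, -1, -1,  0]
  [ 0, -1,  2,  0, -1]
  [-1, -1,  0,  2,  0]
  [-1,  0, -1,  0,  2]
Characteristic polynomial: det(λI − L) = λ(λ² − 5λ + 5)(λ² − 7λ + 11).
Roots: λ = 0; (λ² − 5λ + 5) = 0 ⇒ λ = (5 ± √5)/2 ≈ 1.382, 3.618; (λ² − 7λ + 11) = 0 ⇒ λ = (7 ± √5)/2 ≈ 2.382, 4.618.
(Check: the roots sum (with multiplicity) to 12, matching trace L = Σdeg = 2·6 = 12.)
Laplacian eigenvalues: [0.0, 1.382, 2.382, 3.618, 4.618]. Largest eigenvalue (spectral radius) = 4.618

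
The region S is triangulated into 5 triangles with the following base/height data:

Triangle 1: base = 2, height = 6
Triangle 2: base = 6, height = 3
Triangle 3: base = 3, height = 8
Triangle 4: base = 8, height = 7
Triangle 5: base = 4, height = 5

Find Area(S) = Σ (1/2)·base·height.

(1/2)×2×6 + (1/2)×6×3 + (1/2)×3×8 + (1/2)×8×7 + (1/2)×4×5 = 65.0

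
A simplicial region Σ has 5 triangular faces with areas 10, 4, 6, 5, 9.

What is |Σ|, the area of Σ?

10 + 4 + 6 + 5 + 9 = 34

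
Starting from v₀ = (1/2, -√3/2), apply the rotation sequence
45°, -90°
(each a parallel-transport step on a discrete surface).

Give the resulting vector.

Total rotation: 45° + (-90°) = -45°. Final vector: (-0.2588, -0.9659)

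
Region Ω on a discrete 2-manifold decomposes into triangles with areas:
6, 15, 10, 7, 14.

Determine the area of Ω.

6 + 15 + 10 + 7 + 14 = 52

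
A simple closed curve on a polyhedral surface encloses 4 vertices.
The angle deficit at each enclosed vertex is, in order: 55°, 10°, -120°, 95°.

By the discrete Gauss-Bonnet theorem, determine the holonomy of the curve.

Holonomy = total enclosed curvature = 55° + 10° + (-120°) + 95° = 40°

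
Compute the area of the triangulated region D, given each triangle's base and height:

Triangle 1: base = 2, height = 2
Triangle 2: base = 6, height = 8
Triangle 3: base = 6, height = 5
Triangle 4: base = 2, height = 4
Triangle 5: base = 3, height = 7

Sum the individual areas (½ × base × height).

(1/2)×2×2 + (1/2)×6×8 + (1/2)×6×5 + (1/2)×2×4 + (1/2)×3×7 = 55.5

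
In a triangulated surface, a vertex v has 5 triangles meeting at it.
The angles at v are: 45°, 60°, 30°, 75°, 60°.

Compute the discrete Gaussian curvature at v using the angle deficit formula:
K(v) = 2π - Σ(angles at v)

Sum of angles = 270°. K = 360° - 270° = 90° = π/2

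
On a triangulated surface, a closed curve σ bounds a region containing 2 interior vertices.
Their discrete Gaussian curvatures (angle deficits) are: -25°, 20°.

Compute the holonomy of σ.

Holonomy = total enclosed curvature = (-25°) + 20° = -5°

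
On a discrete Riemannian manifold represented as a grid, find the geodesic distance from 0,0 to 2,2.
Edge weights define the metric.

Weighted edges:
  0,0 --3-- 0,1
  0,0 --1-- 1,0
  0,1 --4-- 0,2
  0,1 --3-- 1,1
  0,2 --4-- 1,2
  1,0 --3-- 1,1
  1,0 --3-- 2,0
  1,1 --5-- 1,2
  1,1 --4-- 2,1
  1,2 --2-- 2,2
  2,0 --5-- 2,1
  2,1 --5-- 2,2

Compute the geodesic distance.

Shortest path: 0,0 → 1,0 → 1,1 → 1,2 → 2,2, total weight = 11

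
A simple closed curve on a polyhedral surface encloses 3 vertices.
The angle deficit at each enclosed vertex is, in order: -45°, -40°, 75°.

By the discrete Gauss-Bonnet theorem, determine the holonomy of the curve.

Holonomy = total enclosed curvature = (-45°) + (-40°) + 75° = -10°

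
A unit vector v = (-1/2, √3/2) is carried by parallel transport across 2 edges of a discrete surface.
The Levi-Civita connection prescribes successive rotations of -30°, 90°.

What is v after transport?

Total rotation: (-30°) + 90° = 60°. Final vector: (-1, 0)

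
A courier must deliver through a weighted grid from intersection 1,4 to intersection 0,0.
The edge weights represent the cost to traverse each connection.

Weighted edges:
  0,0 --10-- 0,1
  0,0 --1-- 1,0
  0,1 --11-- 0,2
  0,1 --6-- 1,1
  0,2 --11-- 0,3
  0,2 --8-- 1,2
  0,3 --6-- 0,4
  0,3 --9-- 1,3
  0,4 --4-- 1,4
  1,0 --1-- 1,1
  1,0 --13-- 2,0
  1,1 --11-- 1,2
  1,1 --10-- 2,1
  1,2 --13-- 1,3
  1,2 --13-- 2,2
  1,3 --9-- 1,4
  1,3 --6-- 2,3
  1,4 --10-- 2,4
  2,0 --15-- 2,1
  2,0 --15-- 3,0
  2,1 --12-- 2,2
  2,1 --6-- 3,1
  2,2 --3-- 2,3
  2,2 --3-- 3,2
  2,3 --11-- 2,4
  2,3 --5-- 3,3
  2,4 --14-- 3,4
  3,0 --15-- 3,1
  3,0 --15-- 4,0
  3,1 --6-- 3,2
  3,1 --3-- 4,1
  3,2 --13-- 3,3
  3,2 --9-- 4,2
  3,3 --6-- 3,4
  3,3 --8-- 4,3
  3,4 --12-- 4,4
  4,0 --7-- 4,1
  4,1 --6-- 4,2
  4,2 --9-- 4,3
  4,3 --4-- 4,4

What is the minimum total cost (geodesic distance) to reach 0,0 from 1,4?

Shortest path: 1,4 → 1,3 → 1,2 → 1,1 → 1,0 → 0,0, total weight = 35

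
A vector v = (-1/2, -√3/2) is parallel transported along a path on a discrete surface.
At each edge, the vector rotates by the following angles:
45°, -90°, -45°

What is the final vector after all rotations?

Total rotation: 45° + (-90°) + (-45°) = -90°. Final vector: (-0.8660, 0.5000)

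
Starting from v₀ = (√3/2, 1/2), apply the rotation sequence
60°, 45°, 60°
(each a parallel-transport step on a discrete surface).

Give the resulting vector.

Total rotation: 60° + 45° + 60° = 165°. Final vector: (-0.9659, -0.2588)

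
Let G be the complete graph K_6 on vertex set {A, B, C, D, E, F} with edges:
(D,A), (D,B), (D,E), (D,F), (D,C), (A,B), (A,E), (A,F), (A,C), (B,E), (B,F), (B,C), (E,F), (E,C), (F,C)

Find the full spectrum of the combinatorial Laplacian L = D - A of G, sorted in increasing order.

For the complete graph K_n, L = nI − J (J = all-ones matrix). J has eigenvalues n (once, eigenvector 𝟙) and 0 (multiplicity n−1), so L has eigenvalues 0 (once) and n (multiplicity n−1). Here n = 6: eigenvalue 0 once and 6 with multiplicity 5.
Laplacian eigenvalues (increasing order): [0.0, 6.0, 6.0, 6.0, 6.0, 6.0]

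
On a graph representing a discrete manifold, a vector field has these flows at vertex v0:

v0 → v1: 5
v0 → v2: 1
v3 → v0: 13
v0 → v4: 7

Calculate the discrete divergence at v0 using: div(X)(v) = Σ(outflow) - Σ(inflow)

Divergence = sum of outgoing flows = 5 + 1 + (-13) + 7 = 0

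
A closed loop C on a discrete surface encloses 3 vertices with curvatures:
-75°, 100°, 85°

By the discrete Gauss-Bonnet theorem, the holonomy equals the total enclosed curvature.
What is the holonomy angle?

Holonomy = total enclosed curvature = (-75°) + 100° + 85° = 110°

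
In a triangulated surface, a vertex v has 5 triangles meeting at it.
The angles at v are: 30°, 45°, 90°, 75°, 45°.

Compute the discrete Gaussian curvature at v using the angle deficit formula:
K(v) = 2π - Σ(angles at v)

Sum of angles = 285°. K = 360° - 285° = 75°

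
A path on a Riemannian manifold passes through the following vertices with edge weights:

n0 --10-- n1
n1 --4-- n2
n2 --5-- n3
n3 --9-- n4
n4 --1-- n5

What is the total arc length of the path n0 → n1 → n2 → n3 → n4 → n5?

Arc length = 10 + 4 + 5 + 9 + 1 = 29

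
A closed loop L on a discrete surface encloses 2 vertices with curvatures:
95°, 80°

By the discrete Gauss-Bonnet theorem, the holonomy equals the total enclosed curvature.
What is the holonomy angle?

Holonomy = total enclosed curvature = 95° + 80° = 175°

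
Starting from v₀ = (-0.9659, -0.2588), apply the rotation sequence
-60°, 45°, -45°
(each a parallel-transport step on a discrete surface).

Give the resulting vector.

Total rotation: (-60°) + 45° + (-45°) = -60°. Final vector: (-0.7071, 0.7071)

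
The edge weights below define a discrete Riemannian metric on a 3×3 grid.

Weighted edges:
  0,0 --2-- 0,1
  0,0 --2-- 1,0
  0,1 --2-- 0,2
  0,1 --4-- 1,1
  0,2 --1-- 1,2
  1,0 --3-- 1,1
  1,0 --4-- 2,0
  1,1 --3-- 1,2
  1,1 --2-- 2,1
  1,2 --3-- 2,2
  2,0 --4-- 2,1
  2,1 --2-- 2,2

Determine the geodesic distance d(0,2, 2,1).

Shortest path: 0,2 → 1,2 → 1,1 → 2,1, total weight = 6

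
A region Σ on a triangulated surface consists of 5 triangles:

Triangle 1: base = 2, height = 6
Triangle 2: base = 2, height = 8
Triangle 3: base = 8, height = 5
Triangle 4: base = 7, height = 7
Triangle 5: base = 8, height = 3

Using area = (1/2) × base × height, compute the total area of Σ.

(1/2)×2×6 + (1/2)×2×8 + (1/2)×8×5 + (1/2)×7×7 + (1/2)×8×3 = 70.5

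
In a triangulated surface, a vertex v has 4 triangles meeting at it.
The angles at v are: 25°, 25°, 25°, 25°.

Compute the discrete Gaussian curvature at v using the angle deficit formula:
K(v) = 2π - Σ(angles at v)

Sum of angles = 100°. K = 360° - 100° = 260° = 13π/9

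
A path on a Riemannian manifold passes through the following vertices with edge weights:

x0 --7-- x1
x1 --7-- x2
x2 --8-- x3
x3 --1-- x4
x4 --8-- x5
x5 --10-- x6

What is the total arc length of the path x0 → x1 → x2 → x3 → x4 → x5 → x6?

Arc length = 7 + 7 + 8 + 1 + 8 + 10 = 41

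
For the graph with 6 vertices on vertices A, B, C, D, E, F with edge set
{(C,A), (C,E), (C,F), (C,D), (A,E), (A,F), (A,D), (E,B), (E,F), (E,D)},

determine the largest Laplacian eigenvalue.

Degrees: deg(A) = 4, deg(B) = 1, deg(C) = 4, deg(D) = 3, deg(E) = 5, deg(F) = 3.
L = D − A with rows/columns ordered (A, B, C, D, E, F):
  [ 4,  0, -1, -1, -1, -1]
  [ 0,  1,  0,  0, -1,  0]
  [-1,  0,  4, -1, -1, -1]
  [-1,  0, -1,  3, -1,  0]
  [-1, -1, -1, -1,  5, -1]
  [-1,  0, -1,  0, -1,  3]
Characteristic polynomial: det(λI − L) = λ(λ − 1)(λ − 3)(λ − 5)²(λ − 6).
Roots: λ = 0; (λ − 1) = 0 ⇒ λ = 1; (λ − 3) = 0 ⇒ λ = 3; (λ − 5) = 0 ⇒ λ = 5 (multiplicity 2); (λ − 6) = 0 ⇒ λ = 6.
(Check: the roots sum (with multiplicity) to 20, matching trace L = Σdeg = 2·10 = 20.)
Laplacian eigenvalues: [0.0, 1.0, 3.0, 5.0, 5.0, 6.0]. Largest eigenvalue (spectral radius) = 6.0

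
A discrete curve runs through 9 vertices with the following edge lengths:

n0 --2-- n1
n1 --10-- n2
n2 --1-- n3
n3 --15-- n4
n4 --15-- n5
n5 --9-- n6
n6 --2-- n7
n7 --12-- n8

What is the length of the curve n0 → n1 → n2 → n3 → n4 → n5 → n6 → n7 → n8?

Arc length = 2 + 10 + 1 + 15 + 15 + 9 + 2 + 12 = 66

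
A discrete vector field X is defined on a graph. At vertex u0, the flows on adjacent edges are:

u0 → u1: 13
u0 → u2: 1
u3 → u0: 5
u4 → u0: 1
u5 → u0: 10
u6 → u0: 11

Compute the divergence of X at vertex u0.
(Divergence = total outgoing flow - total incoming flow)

Divergence = sum of outgoing flows = 13 + 1 + (-5) + (-1) + (-10) + (-11) = -13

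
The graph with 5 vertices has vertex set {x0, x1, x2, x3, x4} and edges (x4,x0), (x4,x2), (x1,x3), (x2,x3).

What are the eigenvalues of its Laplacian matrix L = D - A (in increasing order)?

Degrees: deg(x0) = 1, deg(x1) = 1, deg(x2) = 2, deg(x3) = 2, deg(x4) = 2.
L = D − A with rows/columns ordered (x0, x1, x2, x3, x4):
  [ 1,  0,  0,  0, -1]
  [ 0,  1,  0, -1,  0]
  [ 0,  0,  2, -1, -1]
  [ 0, -1, -1,  2,  0]
  [-1,  0, -1,  0,  2]
Characteristic polynomial: det(λI − L) = λ(λ² − 3λ + 1)(λ² − 5λ + 5).
Roots: λ = 0; (λ² − 3λ + 1) = 0 ⇒ λ = (3 ± √5)/2 ≈ 0.382, 2.618; (λ² − 5λ + 5) = 0 ⇒ λ = (5 ± √5)/2 ≈ 1.382, 3.618.
(Check: the roots sum (with multiplicity) to 8, matching trace L = Σdeg = 2·4 = 8.)
Laplacian eigenvalues (increasing order): [0.0, 0.382, 1.382, 2.618, 3.618]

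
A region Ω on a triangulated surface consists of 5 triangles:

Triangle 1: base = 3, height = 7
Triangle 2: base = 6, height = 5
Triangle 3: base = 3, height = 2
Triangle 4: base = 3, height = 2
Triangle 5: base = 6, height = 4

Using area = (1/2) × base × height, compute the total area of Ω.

(1/2)×3×7 + (1/2)×6×5 + (1/2)×3×2 + (1/2)×3×2 + (1/2)×6×4 = 43.5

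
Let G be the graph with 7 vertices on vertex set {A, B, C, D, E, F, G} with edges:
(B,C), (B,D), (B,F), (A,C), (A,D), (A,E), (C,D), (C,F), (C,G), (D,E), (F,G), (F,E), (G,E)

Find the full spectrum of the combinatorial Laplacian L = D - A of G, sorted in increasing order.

Degrees: deg(A) = 3, deg(B) = 3, deg(C) = 5, deg(D) = 4, deg(E) = 4, deg(F) = 4, deg(G) = 3.
L = D − A with rows/columns ordered (A, B, C, D, E, F, G):
  [ 3,  0, -1, -1, -1,  0,  0]
  [ 0,  3, -1, -1,  0, -1,  0]
  [-1, -1,  5, -1,  0, -1, -1]
  [-1, -1, -1,  4, -1,  0,  0]
  [-1,  0,  0, -1,  4, -1, -1]
  [ 0, -1, -1,  0, -1,  4, -1]
  [ 0,  0, -1,  0, -1, -1,  3]
Characteristic polynomial: det(λI − L) = λ(λ² − 7λ + 11)(λ² − 8λ + 14)(λ² − 11λ + 29).
Roots: λ = 0; (λ² − 7λ + 11) = 0 ⇒ λ = (7 ± √5)/2 ≈ 2.382, 4.618; (λ² − 8λ + 14) = 0 ⇒ λ = 4 ± √2 ≈ 2.5858, 5.4142; (λ² − 11λ + 29) = 0 ⇒ λ = (11 ± √5)/2 ≈ 4.382, 6.618.
(Check: the roots sum (with multiplicity) to 26, matching trace L = Σdeg = 2·13 = 26.)
Laplacian eigenvalues (increasing order): [0.0, 2.382, 2.5858, 4.382, 4.618, 5.4142, 6.618]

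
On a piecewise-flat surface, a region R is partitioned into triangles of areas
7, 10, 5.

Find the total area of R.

7 + 10 + 5 = 22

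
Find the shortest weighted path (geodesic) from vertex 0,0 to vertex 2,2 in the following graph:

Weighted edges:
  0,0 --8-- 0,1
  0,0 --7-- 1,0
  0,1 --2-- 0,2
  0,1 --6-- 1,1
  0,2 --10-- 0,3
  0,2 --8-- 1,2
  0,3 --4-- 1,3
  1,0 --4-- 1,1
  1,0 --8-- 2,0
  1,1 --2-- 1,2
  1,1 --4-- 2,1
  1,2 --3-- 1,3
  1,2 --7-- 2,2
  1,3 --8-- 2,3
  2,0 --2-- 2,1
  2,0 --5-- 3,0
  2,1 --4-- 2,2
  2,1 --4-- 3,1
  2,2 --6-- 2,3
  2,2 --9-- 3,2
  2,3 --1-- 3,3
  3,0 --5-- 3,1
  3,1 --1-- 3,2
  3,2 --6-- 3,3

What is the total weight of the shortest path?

Shortest path: 0,0 → 1,0 → 1,1 → 2,1 → 2,2, total weight = 19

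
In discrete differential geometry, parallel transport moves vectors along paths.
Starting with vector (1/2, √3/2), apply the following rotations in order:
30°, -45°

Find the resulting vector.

Total rotation: 30° + (-45°) = -15°. Final vector: (0.7071, 0.7071)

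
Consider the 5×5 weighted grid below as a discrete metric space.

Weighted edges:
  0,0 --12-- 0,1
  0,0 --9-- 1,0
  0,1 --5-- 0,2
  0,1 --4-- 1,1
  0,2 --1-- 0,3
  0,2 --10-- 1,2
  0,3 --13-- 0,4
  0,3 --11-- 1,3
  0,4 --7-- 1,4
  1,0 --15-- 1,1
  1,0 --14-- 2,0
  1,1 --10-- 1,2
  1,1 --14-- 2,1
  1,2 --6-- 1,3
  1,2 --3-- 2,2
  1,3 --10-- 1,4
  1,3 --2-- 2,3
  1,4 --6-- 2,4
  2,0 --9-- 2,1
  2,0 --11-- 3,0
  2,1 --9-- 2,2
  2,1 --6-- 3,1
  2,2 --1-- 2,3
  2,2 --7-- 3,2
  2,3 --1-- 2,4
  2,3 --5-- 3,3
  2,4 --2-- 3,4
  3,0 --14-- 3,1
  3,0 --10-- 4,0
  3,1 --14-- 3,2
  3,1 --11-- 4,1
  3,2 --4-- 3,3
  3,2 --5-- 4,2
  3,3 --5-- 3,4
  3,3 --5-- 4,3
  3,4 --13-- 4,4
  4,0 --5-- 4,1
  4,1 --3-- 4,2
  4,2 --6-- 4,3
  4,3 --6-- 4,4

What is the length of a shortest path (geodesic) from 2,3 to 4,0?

Shortest path: 2,3 → 2,2 → 3,2 → 4,2 → 4,1 → 4,0, total weight = 21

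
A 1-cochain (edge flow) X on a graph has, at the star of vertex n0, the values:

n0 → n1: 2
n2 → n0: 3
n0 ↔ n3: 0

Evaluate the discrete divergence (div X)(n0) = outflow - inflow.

Divergence = sum of outgoing flows = 2 + (-3) + 0 = -1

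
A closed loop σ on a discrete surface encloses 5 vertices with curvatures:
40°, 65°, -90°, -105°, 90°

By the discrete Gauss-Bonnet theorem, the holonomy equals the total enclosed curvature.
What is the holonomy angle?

Holonomy = total enclosed curvature = 40° + 65° + (-90°) + (-105°) + 90° = 0°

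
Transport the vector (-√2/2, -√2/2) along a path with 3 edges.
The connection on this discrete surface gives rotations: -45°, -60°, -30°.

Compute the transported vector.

Total rotation: (-45°) + (-60°) + (-30°) = -135°. Final vector: (0, 1)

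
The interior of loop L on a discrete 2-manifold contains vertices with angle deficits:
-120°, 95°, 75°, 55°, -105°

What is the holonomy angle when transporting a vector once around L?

Holonomy = total enclosed curvature = (-120°) + 95° + 75° + 55° + (-105°) = 0°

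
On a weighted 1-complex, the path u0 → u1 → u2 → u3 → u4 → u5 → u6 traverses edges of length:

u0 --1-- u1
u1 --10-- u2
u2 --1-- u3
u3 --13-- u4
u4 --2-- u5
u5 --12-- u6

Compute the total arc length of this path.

Arc length = 1 + 10 + 1 + 13 + 2 + 12 = 39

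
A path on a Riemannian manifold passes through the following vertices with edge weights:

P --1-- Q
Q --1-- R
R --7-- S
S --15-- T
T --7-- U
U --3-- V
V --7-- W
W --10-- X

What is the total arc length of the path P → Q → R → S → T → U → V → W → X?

Arc length = 1 + 1 + 7 + 15 + 7 + 3 + 7 + 10 = 51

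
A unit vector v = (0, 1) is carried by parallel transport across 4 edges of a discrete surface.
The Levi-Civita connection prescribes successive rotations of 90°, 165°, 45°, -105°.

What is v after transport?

Total rotation: 90° + 165° + 45° + (-105°) = 195° ≡ -165° (mod 360°). Final vector: (0.2588, -0.9659)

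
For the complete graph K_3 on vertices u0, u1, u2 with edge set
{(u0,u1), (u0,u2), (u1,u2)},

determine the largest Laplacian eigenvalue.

For the complete graph K_n, L = nI − J (J = all-ones matrix). J has eigenvalues n (once, eigenvector 𝟙) and 0 (multiplicity n−1), so L has eigenvalues 0 (once) and n (multiplicity n−1). Here n = 3: eigenvalue 0 once and 3 with multiplicity 2.
Laplacian eigenvalues: [0.0, 3.0, 3.0]. Largest eigenvalue (spectral radius) = 3.0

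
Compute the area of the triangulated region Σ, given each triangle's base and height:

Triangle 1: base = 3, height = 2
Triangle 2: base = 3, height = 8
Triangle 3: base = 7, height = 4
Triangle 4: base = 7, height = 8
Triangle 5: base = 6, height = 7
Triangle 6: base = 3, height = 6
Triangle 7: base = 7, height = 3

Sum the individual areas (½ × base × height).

(1/2)×3×2 + (1/2)×3×8 + (1/2)×7×4 + (1/2)×7×8 + (1/2)×6×7 + (1/2)×3×6 + (1/2)×7×3 = 97.5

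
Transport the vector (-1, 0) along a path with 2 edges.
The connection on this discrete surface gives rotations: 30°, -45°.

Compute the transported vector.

Total rotation: 30° + (-45°) = -15°. Final vector: (-0.9659, 0.2588)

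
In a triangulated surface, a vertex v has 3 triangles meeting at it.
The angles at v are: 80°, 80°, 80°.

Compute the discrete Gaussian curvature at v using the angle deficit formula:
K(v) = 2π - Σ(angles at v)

Sum of angles = 240°. K = 360° - 240° = 120° = 2π/3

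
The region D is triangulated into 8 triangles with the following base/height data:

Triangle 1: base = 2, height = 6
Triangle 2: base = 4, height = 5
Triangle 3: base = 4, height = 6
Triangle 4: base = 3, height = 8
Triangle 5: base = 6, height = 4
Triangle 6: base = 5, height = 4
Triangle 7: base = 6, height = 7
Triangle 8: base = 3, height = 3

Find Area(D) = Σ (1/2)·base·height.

(1/2)×2×6 + (1/2)×4×5 + (1/2)×4×6 + (1/2)×3×8 + (1/2)×6×4 + (1/2)×5×4 + (1/2)×6×7 + (1/2)×3×3 = 87.5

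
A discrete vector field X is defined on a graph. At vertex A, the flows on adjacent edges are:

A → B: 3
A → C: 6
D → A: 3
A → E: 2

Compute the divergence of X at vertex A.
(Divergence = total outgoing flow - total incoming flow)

Divergence = sum of outgoing flows = 3 + 6 + (-3) + 2 = 8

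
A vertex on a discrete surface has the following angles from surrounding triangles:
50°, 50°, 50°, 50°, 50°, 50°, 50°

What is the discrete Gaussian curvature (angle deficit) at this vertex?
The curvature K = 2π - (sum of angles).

Sum of angles = 350°. K = 360° - 350° = 10°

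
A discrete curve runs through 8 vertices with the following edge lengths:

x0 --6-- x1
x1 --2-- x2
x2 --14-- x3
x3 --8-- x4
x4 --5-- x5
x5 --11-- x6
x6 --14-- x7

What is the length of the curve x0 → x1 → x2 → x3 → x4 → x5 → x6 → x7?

Arc length = 6 + 2 + 14 + 8 + 5 + 11 + 14 = 60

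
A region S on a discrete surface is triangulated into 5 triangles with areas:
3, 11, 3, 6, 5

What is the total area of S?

3 + 11 + 3 + 6 + 5 = 28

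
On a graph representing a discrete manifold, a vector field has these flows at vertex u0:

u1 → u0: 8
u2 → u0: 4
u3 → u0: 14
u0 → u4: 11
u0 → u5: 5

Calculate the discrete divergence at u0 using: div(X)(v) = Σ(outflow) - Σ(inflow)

Divergence = sum of outgoing flows = (-8) + (-4) + (-14) + 11 + 5 = -10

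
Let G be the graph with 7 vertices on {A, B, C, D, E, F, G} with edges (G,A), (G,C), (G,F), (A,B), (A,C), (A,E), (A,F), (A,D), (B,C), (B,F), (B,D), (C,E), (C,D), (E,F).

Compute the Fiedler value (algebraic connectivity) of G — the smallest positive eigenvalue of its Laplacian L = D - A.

Degrees: deg(A) = 6, deg(B) = 4, deg(C) = 5, deg(D) = 3, deg(E) = 3, deg(F) = 4, deg(G) = 3.
L = D − A with rows/columns ordered (A, B, C, D, E, F, G):
  [ 6, -1, -1, -1, -1, -1, -1]
  [-1,  4, -1, -1,  0, -1,  0]
  [-1, -1,  5, -1, -1,  0, -1]
  [-1, -1, -1,  3,  0,  0,  0]
  [-1,  0, -1,  0,  3, -1,  0]
  [-1, -1,  0,  0, -1,  4, -1]
  [-1,  0, -1,  0,  0, -1,  3]
Characteristic polynomial: det(λI − L) = λ(λ² − 9λ + 16)(λ − 3)(λ − 4)(λ − 5)(λ − 7).
Roots: λ = 0; (λ² − 9λ + 16) = 0 ⇒ λ = (9 ± √17)/2 ≈ 2.4384, 6.5616; (λ − 3) = 0 ⇒ λ = 3; (λ − 4) = 0 ⇒ λ = 4; (λ − 5) = 0 ⇒ λ = 5; (λ − 7) = 0 ⇒ λ = 7.
(Check: the roots sum (with multiplicity) to 28, matching trace L = Σdeg = 2·14 = 28.)
Laplacian eigenvalues: [0.0, 2.4384, 3.0, 4.0, 5.0, 6.5616, 7.0]. Algebraic connectivity (smallest non-zero eigenvalue) = 2.4384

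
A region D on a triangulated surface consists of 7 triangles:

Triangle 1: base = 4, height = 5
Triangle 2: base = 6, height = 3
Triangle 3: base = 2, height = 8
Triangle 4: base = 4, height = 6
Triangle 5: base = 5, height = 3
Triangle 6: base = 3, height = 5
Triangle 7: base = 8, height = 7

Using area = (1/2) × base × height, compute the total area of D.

(1/2)×4×5 + (1/2)×6×3 + (1/2)×2×8 + (1/2)×4×6 + (1/2)×5×3 + (1/2)×3×5 + (1/2)×8×7 = 82.0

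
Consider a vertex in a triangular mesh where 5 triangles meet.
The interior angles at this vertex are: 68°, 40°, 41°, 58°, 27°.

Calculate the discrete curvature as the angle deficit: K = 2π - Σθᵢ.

Sum of angles = 234°. K = 360° - 234° = 126° = 7π/10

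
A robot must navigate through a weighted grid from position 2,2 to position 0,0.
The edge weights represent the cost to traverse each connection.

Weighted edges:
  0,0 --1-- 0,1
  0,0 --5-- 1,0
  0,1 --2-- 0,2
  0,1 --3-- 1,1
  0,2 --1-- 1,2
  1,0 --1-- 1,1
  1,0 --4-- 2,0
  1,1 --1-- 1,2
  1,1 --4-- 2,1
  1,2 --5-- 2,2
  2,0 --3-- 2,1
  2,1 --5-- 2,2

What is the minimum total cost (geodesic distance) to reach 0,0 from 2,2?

Shortest path: 2,2 → 1,2 → 0,2 → 0,1 → 0,0, total weight = 9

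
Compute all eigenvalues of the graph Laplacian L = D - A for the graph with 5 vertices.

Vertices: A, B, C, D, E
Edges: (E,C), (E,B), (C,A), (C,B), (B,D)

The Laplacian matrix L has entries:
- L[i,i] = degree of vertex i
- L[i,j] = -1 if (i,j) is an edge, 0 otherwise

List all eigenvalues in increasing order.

Degrees: deg(A) = 1, deg(B) = 3, deg(C) = 3, deg(D) = 1, deg(E) = 2.
L = D − A with rows/columns ordered (A, B, C, D, E):
  [ 1,  0, -1,  0,  0]
  [ 0,  3, -1, -1, -1]
  [-1, -1,  3,  0, -1]
  [ 0, -1,  0,  1,  0]
  [ 0, -1, -1,  0,  2]
Characteristic polynomial: det(λI − L) = λ(λ² − 5λ + 3)(λ² − 5λ + 5).
Roots: λ = 0; (λ² − 5λ + 3) = 0 ⇒ λ = (5 ± √13)/2 ≈ 0.6972, 4.3028; (λ² − 5λ + 5) = 0 ⇒ λ = (5 ± √5)/2 ≈ 1.382, 3.618.
(Check: the roots sum (with multiplicity) to 10, matching trace L = Σdeg = 2·5 = 10.)
Laplacian eigenvalues (increasing order): [0.0, 0.6972, 1.382, 3.618, 4.3028]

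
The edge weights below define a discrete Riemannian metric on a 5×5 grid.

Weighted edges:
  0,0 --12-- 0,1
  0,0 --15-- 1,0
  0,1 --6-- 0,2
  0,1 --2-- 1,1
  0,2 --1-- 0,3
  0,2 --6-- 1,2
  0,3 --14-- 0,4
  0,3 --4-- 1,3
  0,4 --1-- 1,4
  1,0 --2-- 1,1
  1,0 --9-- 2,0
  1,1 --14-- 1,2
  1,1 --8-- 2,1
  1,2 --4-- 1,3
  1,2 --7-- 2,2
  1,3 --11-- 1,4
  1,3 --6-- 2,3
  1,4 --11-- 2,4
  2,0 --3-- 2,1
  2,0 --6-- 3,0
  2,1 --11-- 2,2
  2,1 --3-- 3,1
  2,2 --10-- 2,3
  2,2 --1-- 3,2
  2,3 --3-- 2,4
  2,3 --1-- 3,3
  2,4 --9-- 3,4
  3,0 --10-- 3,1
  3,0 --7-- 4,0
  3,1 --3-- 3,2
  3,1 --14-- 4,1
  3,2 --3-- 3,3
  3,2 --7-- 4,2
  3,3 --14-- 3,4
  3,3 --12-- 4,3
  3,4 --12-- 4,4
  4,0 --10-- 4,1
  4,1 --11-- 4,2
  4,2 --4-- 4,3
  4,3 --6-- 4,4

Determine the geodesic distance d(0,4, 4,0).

Shortest path: 0,4 → 1,4 → 2,4 → 2,3 → 3,3 → 3,2 → 3,1 → 3,0 → 4,0, total weight = 39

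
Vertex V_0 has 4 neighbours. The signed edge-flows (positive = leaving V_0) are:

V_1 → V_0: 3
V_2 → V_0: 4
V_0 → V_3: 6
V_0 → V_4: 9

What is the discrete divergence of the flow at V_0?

Divergence = sum of outgoing flows = (-3) + (-4) + 6 + 9 = 8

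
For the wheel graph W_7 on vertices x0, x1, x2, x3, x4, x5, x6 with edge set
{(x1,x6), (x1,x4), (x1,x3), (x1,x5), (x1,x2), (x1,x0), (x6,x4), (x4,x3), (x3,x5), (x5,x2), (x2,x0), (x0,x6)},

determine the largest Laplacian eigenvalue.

The wheel W_7 is the join K_1 ∨ C_6 (a hub joined to every vertex of a cycle of length 6). For a join G ∨ H (G on p vertices, H on q vertices) the Laplacian spectrum is 0, p+q, the eigenvalues of L(G) other than one 0 each shifted by +q, and the eigenvalues of L(H) other than one 0 each shifted by +p. With G = K_1 (p = 1, nothing left after dropping its 0) and H = C_6 (q = 6, eigenvalues 2 − 2cos(2πk/6), k = 0, …, 5; drop k = 0), the spectrum of W_7 is 0, 7, and 1 + (2 − 2cos(2πk/6)) = 3 − 2cos(2πk/6) for k = 1, …, 5:
k=1: 3 − 2cos(π/3) = 2.0; k=2: 3 − 2cos(2π/3) = 4.0; k=3: 3 − 2cos(π) = 5.0; k=4: 3 − 2cos(4π/3) = 4.0; k=5: 3 − 2cos(5π/3) = 2.0.
Laplacian eigenvalues: [0.0, 2.0, 2.0, 4.0, 4.0, 5.0, 7.0]. Largest eigenvalue (spectral radius) = 7.0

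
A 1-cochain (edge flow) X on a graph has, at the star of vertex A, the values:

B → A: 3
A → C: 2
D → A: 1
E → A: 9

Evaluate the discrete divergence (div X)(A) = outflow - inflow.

Divergence = sum of outgoing flows = (-3) + 2 + (-1) + (-9) = -11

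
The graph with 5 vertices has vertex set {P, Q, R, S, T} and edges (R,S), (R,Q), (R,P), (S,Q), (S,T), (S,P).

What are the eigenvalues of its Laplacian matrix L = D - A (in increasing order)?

Degrees: deg(P) = 2, deg(Q) = 2, deg(R) = 3, deg(S) = 4, deg(T) = 1.
L = D − A with rows/columns ordered (P, Q, R, S, T):
  [ 2,  0, -1, -1,  0]
  [ 0,  2, -1, -1,  0]
  [-1, -1,  3, -1,  0]
  [-1, -1, -1,  4, -1]
  [ 0,  0,  0, -1,  1]
Characteristic polynomial: det(λI − L) = λ(λ − 1)(λ − 2)(λ − 4)(λ − 5).
Roots: λ = 0; (λ − 1) = 0 ⇒ λ = 1; (λ − 2) = 0 ⇒ λ = 2; (λ − 4) = 0 ⇒ λ = 4; (λ − 5) = 0 ⇒ λ = 5.
(Check: the roots sum (with multiplicity) to 12, matching trace L = Σdeg = 2·6 = 12.)
Laplacian eigenvalues (increasing order): [0.0, 1.0, 2.0, 4.0, 5.0]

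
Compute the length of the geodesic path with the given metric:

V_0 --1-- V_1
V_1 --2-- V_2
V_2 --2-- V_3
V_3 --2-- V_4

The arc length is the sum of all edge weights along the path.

Arc length = 1 + 2 + 2 + 2 = 7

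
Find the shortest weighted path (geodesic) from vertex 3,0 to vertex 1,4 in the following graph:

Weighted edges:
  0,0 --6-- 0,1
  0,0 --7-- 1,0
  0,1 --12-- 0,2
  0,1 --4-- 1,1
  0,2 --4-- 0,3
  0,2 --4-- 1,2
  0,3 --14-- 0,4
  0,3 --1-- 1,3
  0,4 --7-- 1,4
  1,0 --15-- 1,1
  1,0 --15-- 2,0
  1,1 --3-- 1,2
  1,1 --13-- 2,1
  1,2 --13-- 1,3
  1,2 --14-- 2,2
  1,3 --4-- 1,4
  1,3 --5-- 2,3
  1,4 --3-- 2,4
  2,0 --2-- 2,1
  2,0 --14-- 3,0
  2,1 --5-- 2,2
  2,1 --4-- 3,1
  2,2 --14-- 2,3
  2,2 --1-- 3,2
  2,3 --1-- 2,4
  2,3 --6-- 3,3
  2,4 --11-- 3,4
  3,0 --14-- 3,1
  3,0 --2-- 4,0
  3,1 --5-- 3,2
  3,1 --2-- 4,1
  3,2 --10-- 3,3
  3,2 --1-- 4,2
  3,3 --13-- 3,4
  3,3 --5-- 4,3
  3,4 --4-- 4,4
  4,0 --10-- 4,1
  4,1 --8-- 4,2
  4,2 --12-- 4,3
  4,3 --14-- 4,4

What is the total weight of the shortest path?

Shortest path: 3,0 → 3,1 → 3,2 → 2,2 → 2,3 → 2,4 → 1,4, total weight = 38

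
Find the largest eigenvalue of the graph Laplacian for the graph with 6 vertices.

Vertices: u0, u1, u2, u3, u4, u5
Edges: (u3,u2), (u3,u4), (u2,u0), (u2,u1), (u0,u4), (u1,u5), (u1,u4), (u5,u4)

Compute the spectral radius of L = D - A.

Degrees: deg(u0) = 2, deg(u1) = 3, deg(u2) = 3, deg(u3) = 2, deg(u4) = 4, deg(u5) = 2.
L = D − A with rows/columns ordered (u0, u1, u2, u3, u4, u5):
  [ 2,  0, -1,  0, -1,  0]
  [ 0,  3, -1,  0, -1, -1]
  [-1, -1,  3, -1,  0,  0]
  [ 0,  0, -1,  2, -1,  0]
  [-1, -1,  0, -1,  4, -1]
  [ 0, -1,  0,  0, -1,  2]
Characteristic polynomial: det(λI − L) = λ(λ² − 7λ + 8)(λ − 2)(λ − 3)(λ − 4).
Roots: λ = 0; (λ² − 7λ + 8) = 0 ⇒ λ = (7 ± √17)/2 ≈ 1.4384, 5.5616; (λ − 2) = 0 ⇒ λ = 2; (λ − 3) = 0 ⇒ λ = 3; (λ − 4) = 0 ⇒ λ = 4.
(Check: the roots sum (with multiplicity) to 16, matching trace L = Σdeg = 2·8 = 16.)
Laplacian eigenvalues: [0.0, 1.4384, 2.0, 3.0, 4.0, 5.5616]. Largest eigenvalue (spectral radius) = 5.5616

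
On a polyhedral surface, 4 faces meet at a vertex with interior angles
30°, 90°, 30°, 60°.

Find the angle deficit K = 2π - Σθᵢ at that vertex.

Sum of angles = 210°. K = 360° - 210° = 150°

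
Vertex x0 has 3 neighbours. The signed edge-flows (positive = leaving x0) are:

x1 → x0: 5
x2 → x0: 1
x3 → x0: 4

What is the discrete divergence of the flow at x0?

Divergence = sum of outgoing flows = (-5) + (-1) + (-4) = -10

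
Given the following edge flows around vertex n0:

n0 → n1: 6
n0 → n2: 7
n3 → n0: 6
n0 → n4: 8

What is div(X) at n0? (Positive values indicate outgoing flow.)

Divergence = sum of outgoing flows = 6 + 7 + (-6) + 8 = 15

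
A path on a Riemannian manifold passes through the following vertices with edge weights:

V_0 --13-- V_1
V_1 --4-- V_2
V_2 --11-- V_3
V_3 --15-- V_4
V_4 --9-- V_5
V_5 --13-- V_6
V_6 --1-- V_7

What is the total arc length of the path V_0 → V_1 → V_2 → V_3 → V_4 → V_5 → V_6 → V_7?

Arc length = 13 + 4 + 11 + 15 + 9 + 13 + 1 = 66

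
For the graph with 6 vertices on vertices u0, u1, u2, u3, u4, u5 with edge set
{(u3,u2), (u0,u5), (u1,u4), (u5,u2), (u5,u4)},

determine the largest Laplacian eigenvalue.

Degrees: deg(u0) = 1, deg(u1) = 1, deg(u2) = 2, deg(u3) = 1, deg(u4) = 2, deg(u5) = 3.
L = D − A with rows/columns ordered (u0, u1, u2, u3, u4, u5):
  [ 1,  0,  0,  0,  0, -1]
  [ 0,  1,  0,  0, -1,  0]
  [ 0,  0,  2, -1,  0, -1]
  [ 0,  0, -1,  1,  0,  0]
  [ 0, -1,  0,  0,  2, -1]
  [-1,  0, -1,  0, -1,  3]
Characteristic polynomial: det(λI − L) = λ(λ² − 3λ + 1)(λ² − 5λ + 3)(λ − 2).
Roots: λ = 0; (λ² − 3λ + 1) = 0 ⇒ λ = (3 ± √5)/2 ≈ 0.382, 2.618; (λ² − 5λ + 3) = 0 ⇒ λ = (5 ± √13)/2 ≈ 0.6972, 4.3028; (λ − 2) = 0 ⇒ λ = 2.
(Check: the roots sum (with multiplicity) to 10, matching trace L = Σdeg = 2·5 = 10.)
Laplacian eigenvalues: [0.0, 0.382, 0.6972, 2.0, 2.618, 4.3028]. Largest eigenvalue (spectral radius) = 4.3028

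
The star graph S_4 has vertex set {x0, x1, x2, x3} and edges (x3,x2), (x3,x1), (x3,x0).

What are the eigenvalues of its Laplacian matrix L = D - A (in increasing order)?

The star S_4 is the complete bipartite graph K_{1,3} (one hub of degree 3, 3 leaves of degree 1). The Laplacian spectrum of K_{p,q} is 0, p (multiplicity q−1), q (multiplicity p−1), p+q. With p = 1, q = 3: 0 once, 1 with multiplicity 2, and 4 once. (Check: trace L = sum of degrees = 6 = 2·1 + 4.)
Laplacian eigenvalues (increasing order): [0.0, 1.0, 1.0, 4.0]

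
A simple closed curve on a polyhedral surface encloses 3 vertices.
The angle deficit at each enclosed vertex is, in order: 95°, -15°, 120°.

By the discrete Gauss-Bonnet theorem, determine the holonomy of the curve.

Holonomy = total enclosed curvature = 95° + (-15°) + 120° = 200°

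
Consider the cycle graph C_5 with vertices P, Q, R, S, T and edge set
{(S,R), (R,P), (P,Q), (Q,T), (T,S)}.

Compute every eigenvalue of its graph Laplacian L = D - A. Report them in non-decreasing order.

The cycle graph C_n has Laplacian eigenvalues λ_k = 2 − 2cos(2πk/n), k = 0, 1, …, n−1. Here n = 5:
k=0: 2 − 2cos(0) = 0.0; k=1: 2 − 2cos(2π/5) = 1.382; k=2: 2 − 2cos(4π/5) = 3.618; k=3: 2 − 2cos(6π/5) = 3.618; k=4: 2 − 2cos(8π/5) = 1.382.
Laplacian eigenvalues (increasing order): [0.0, 1.382, 1.382, 3.618, 3.618]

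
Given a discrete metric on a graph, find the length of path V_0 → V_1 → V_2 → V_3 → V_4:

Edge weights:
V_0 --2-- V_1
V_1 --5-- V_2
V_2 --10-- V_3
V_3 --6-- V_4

Arc length = 2 + 5 + 10 + 6 = 23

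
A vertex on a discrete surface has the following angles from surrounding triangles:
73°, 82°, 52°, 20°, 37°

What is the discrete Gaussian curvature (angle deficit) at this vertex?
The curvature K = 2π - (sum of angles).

Sum of angles = 264°. K = 360° - 264° = 96° = 8π/15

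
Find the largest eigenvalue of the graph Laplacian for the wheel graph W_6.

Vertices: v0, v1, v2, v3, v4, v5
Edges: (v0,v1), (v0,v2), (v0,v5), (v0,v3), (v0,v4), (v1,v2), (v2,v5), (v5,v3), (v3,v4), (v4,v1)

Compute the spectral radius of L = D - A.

The wheel W_6 is the join K_1 ∨ C_5 (a hub joined to every vertex of a cycle of length 5). For a join G ∨ H (G on p vertices, H on q vertices) the Laplacian spectrum is 0, p+q, the eigenvalues of L(G) other than one 0 each shifted by +q, and the eigenvalues of L(H) other than one 0 each shifted by +p. With G = K_1 (p = 1, nothing left after dropping its 0) and H = C_5 (q = 5, eigenvalues 2 − 2cos(2πk/5), k = 0, …, 4; drop k = 0), the spectrum of W_6 is 0, 6, and 1 + (2 − 2cos(2πk/5)) = 3 − 2cos(2πk/5) for k = 1, …, 4:
k=1: 3 − 2cos(2π/5) = 2.382; k=2: 3 − 2cos(4π/5) = 4.618; k=3: 3 − 2cos(6π/5) = 4.618; k=4: 3 − 2cos(8π/5) = 2.382.
Laplacian eigenvalues: [0.0, 2.382, 2.382, 4.618, 4.618, 6.0]. Largest eigenvalue (spectral radius) = 6.0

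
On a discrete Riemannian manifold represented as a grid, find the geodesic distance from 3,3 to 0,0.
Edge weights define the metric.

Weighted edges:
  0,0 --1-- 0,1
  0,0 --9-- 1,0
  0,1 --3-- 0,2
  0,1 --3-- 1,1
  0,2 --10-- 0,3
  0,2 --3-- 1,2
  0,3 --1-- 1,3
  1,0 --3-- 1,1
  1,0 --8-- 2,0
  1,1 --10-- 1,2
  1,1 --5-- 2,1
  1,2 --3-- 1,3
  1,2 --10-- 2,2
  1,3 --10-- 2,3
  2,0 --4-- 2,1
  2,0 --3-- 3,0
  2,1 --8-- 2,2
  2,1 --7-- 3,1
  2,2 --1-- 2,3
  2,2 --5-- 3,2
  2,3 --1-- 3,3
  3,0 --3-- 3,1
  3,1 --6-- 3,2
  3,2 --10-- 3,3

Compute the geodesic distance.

Shortest path: 3,3 → 2,3 → 2,2 → 1,2 → 0,2 → 0,1 → 0,0, total weight = 19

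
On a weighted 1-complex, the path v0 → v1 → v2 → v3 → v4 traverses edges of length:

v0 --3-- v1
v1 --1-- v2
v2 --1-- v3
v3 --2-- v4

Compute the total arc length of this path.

Arc length = 3 + 1 + 1 + 2 = 7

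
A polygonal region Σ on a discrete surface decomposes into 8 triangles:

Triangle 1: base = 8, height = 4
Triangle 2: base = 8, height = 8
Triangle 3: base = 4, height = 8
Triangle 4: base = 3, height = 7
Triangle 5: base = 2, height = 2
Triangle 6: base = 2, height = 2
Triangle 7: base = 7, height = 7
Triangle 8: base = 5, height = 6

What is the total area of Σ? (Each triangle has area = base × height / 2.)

(1/2)×8×4 + (1/2)×8×8 + (1/2)×4×8 + (1/2)×3×7 + (1/2)×2×2 + (1/2)×2×2 + (1/2)×7×7 + (1/2)×5×6 = 118.0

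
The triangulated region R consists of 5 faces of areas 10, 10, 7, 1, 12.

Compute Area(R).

10 + 10 + 7 + 1 + 12 = 40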